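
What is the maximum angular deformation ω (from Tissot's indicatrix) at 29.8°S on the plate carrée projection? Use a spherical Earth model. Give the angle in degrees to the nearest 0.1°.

8.1°

Plate carrée maps x = Rλ, y = Rφ. The meridian scale is h = 1 and the parallel scale is k = 1/cos φ = sec φ.
At 29.8°: h = 1.000, k = 1.152; principal scales a = 1.152, b = 1.000.
sin(ω/2) = (a − b)/(a + b) = 0.1524/2.152 = 0.07080, so ω = 2 arcsin(0.07080) ≈ 8.1°.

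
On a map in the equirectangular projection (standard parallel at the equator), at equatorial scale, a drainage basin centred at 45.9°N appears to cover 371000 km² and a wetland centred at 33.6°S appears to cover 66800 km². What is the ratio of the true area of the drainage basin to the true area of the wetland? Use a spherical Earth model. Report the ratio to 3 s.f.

On the plate carrée, areal scale = h·k = 1 × sec φ, so true area = apparent × cos φ.
True area of drainage basin: 371000 × cos(45.9°) = 371000 × 0.6959 = 258200 km².
True area of wetland: 66800 × cos(33.6°) = 66800 × 0.8329 = 55640 km².
Ratio = 258200 / 55640 ≈ 4.64.

4.64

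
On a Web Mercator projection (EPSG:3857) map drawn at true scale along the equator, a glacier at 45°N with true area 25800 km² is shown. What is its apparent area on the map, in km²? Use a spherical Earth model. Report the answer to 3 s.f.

51600 km²

For Mercator, h = k = sec φ (a conformal cylindrical projection has a single point scale, 1/cos φ).
Areal scale = k² = sec²φ = 1/cos²(45°) = 1/0.7071² = 2.000.
Apparent area = 25800 × 2.000 ≈ 51600 km².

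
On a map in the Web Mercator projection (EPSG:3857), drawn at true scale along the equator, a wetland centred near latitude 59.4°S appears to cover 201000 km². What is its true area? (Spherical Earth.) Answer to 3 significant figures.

For Mercator, h = k = sec φ (a conformal cylindrical projection has a single point scale, 1/cos φ).
Areal scale = k² = sec²φ = 1/cos²(59.4°) = 1/0.5090² = 3.859.
True area = apparent / (areal scale) = 201000 / 3.859 ≈ 52100 km².

52100 km²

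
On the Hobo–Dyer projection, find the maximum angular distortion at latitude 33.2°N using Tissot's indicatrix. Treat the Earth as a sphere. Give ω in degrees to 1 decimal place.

6.1°

The Hobo–Dyer projection is cylindrical equal-area with φ₀ = 37.5°. A cylindrical equal-area projection with standard parallel φ₀ has meridian scale h = cos φ / cos φ₀ and parallel scale k = cos φ₀ / cos φ (so areas are preserved, h·k = 1).
At 33.2°: h = 1.055, k = 0.9481; principal scales a = 1.055, b = 0.9481.
sin(ω/2) = (a − b)/(a + b) = 0.1066/2.003 = 0.05322, so ω = 2 arcsin(0.05322) ≈ 6.1°.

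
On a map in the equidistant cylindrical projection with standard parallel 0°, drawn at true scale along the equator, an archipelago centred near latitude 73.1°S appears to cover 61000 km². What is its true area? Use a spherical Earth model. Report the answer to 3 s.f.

For the equirectangular projection with φ₀ = 0 (plate carrée), h = 1 along meridians and k = sec φ along parallels.
Areal scale = h·k = 1 × sec φ; at 73.1°, h = 1.000, k = 3.440, so h·k = 3.440.
True area = apparent / (areal scale) = 61000 / 3.440 ≈ 17700 km².

17700 km²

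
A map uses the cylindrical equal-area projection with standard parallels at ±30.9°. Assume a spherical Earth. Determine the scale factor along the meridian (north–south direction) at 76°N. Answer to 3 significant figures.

For cylindrical equal-area with standard parallel φ₀, h = cos φ / cos φ₀ and k = cos φ₀ / cos φ, so h·k = 1.
h = cos 76° / cos 30.9° = 0.2419/0.8581 = 0.2819.

0.282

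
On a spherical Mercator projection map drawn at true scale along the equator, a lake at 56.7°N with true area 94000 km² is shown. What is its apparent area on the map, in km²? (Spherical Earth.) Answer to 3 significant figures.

Mercator is conformal, so the point scale is isotropic: h = k = sec φ = 1/cos φ.
Areal scale = k² = sec²φ = 1/cos²(56.7°) = 1/0.5490² = 3.318.
Apparent area = 94000 × 3.318 ≈ 312000 km².

312000 km²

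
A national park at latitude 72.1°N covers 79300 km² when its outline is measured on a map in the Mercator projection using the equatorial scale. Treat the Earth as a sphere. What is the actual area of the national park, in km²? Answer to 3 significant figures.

Mercator is conformal, so the point scale is isotropic: h = k = sec φ = 1/cos φ.
Areal scale = k² = sec²φ = 1/cos²(72.1°) = 1/0.3074² = 10.59.
True area = apparent / (areal scale) = 79300 / 10.59 ≈ 7490 km².

7490 km²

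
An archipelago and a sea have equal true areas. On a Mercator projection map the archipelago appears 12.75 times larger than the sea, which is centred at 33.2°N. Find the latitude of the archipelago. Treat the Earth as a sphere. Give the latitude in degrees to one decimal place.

76.4°

On Mercator, (apparent₁)/(apparent₂) = sec²φ₁ / sec²φ₂ when true areas are equal.
cos²φ₂ / cos²φ₁ = 12.75  ⇒  cos φ₁ = cos 33.2° / √12.75 = 0.8368/3.571 = 0.2343.
φ₁ = arccos(0.2343) ≈ 76.4°.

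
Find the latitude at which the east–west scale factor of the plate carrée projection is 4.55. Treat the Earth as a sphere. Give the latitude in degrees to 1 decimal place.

Plate carrée: h = 1, k = sec φ along parallels.
sec φ = 4.55  ⇒  cos φ = 0.2198  ⇒  φ ≈ 77.3°.

77.3°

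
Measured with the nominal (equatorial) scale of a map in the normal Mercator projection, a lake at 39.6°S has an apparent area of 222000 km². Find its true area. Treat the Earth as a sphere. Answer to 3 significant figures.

Mercator is conformal, so the point scale is isotropic: h = k = sec φ = 1/cos φ.
Areal scale = k² = sec²φ = 1/cos²(39.6°) = 1/0.7705² = 1.684.
True area = apparent / (areal scale) = 222000 / 1.684 ≈ 132000 km².

132000 km²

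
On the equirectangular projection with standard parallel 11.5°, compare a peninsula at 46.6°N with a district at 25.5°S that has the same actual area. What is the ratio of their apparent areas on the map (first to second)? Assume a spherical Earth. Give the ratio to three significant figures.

1.31

In the equirectangular projection with standard parallel φ₀ = 11.5° (x = Rλ cos φ₀, y = Rφ), meridians are true-scale (h = 1) and the parallel scale is k = cos φ₀ / cos φ.
Areal scale at 46.6°: h·k = 1.000 × 1.426 = 1.426.
Areal scale at 25.5°: h·k = 1.000 × 1.086 = 1.086.
Ratio = 1.426/1.086 ≈ 1.31.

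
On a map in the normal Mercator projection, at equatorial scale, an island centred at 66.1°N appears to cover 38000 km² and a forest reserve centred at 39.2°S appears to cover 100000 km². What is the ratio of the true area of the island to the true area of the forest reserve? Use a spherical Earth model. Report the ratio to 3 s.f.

Since Mercator area scale is 1/cos²φ, the true area equals the apparent area multiplied by cos²φ.
True area of island: 38000 × cos²(66.1°) = 38000 × 0.1641 = 6237 km².
True area of forest reserve: 100000 × cos²(39.2°) = 100000 × 0.6005 = 60050 km².
Ratio = 6237 / 60050 ≈ 0.104.

0.104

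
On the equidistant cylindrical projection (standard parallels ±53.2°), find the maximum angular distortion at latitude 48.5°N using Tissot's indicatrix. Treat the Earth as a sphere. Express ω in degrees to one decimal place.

5.8°

With standard parallel φ₀ = 53.2°, the equirectangular projection gives x = Rλ cos φ₀, y = Rφ, so h = 1 and k = cos 53.2° / cos φ.
At 48.5°: h = 1.000, k = 0.9040; principal scales a = 1.000, b = 0.9040.
sin(ω/2) = (a − b)/(a + b) = 0.09598/1.904 = 0.05041, so ω = 2 arcsin(0.05041) ≈ 5.8°.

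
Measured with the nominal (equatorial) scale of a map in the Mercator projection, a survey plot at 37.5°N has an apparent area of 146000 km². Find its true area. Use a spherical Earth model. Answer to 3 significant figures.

For Mercator, h = k = sec φ (a conformal cylindrical projection has a single point scale, 1/cos φ).
Areal scale = k² = sec²φ = 1/cos²(37.5°) = 1/0.7934² = 1.589.
True area = apparent / (areal scale) = 146000 / 1.589 ≈ 91900 km².

91900 km²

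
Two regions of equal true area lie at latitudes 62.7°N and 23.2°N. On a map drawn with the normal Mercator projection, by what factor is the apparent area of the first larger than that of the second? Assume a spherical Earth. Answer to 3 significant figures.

4.02

Mercator is conformal with k = sec φ, so areal scale = k² = sec²φ.
At 62.7°: sec²(62.7°) = 1/0.4586² = 4.754.
At 23.2°: sec²(23.2°) = 1/0.9191² = 1.184.
Ratio = 4.754/1.184 = cos²(23.2°)/cos²(62.7°) ≈ 4.02.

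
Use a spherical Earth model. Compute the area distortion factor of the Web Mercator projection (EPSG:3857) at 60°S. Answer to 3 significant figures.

4.00

For Mercator, h = k = sec φ (a conformal cylindrical projection has a single point scale, 1/cos φ).
Areal scale = k² = sec²φ = 1/cos²(60°) = 1/0.5000² = 4.000.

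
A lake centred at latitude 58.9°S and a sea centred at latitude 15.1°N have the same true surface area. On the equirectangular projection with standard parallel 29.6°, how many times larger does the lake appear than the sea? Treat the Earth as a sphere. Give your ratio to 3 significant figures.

With standard parallel φ₀ = 29.6°, the equirectangular projection gives x = Rλ cos φ₀, y = Rφ, so h = 1 and k = cos 29.6° / cos φ.
Areal scale at 58.9°: h·k = 1.000 × 1.683 = 1.683.
Areal scale at 15.1°: h·k = 1.000 × 0.9006 = 0.9006.
Ratio = 1.683/0.9006 ≈ 1.87.

1.87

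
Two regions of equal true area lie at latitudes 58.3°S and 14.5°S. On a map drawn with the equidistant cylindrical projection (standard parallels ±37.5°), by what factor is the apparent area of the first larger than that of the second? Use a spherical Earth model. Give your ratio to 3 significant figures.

With standard parallel φ₀ = 37.5°, the equirectangular projection gives x = Rλ cos φ₀, y = Rφ, so h = 1 and k = cos 37.5° / cos φ.
Areal scale at 58.3°: h·k = 1.000 × 1.510 = 1.510.
Areal scale at 14.5°: h·k = 1.000 × 0.8195 = 0.8195.
Ratio = 1.510/0.8195 ≈ 1.84.

1.84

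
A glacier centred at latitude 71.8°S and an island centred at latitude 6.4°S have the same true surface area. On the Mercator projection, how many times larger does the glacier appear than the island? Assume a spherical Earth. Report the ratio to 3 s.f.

10.1

On Mercator, area is exaggerated by sec²φ = 1/cos²φ.
At 71.8°: sec²(71.8°) = 1/0.3123² = 10.25.
At 6.4°: sec²(6.4°) = 1/0.9938² = 1.013.
Ratio = 10.25/1.013 = cos²(6.4°)/cos²(71.8°) ≈ 10.1.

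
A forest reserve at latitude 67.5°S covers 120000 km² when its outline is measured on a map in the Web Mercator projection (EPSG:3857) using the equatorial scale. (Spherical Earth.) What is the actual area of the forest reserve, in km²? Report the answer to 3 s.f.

For Mercator, h = k = sec φ (a conformal cylindrical projection has a single point scale, 1/cos φ).
Areal scale = k² = sec²φ = 1/cos²(67.5°) = 1/0.3827² = 6.828.
True area = apparent / (areal scale) = 120000 / 6.828 ≈ 17600 km².

17600 km²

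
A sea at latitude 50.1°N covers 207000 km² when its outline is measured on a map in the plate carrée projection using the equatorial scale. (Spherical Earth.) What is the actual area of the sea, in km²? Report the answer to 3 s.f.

In the plate carrée (x = Rλ, y = Rφ), meridians are true-scale (h = 1) and parallels are stretched by k = sec φ.
Areal scale = h·k = 1 × sec φ; at 50.1°, h = 1.000, k = 1.559, so h·k = 1.559.
True area = apparent / (areal scale) = 207000 / 1.559 ≈ 133000 km².

133000 km²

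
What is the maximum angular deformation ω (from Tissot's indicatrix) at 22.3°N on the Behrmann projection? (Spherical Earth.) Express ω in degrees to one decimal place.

Behrmann is a cylindrical equal-area projection with standard parallels at ±30°. For cylindrical equal-area with standard parallel φ₀, h = cos φ / cos φ₀ and k = cos φ₀ / cos φ, so h·k = 1.
At 22.3°: h = 1.068, k = 0.9360; principal scales a = 1.068, b = 0.9360.
sin(ω/2) = (a − b)/(a + b) = 0.1323/2.004 = 0.06601, so ω = 2 arcsin(0.06601) ≈ 7.6°.

7.6°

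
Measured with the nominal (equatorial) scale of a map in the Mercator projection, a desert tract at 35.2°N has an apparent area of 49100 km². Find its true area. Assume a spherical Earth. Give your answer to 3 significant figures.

32800 km²

For Mercator, h = k = sec φ (a conformal cylindrical projection has a single point scale, 1/cos φ).
Areal scale = k² = sec²φ = 1/cos²(35.2°) = 1/0.8171² = 1.498.
True area = apparent / (areal scale) = 49100 / 1.498 ≈ 32800 km².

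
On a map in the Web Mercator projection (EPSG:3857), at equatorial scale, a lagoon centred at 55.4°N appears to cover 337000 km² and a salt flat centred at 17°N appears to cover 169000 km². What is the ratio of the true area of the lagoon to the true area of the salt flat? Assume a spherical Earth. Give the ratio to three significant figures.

Mercator's areal exaggeration is sec²φ; hence true area = (apparent area) · cos²φ.
True area of lagoon: 337000 × cos²(55.4°) = 337000 × 0.3224 = 108700 km².
True area of salt flat: 169000 × cos²(17°) = 169000 × 0.9145 = 154600 km².
Ratio = 108700 / 154600 ≈ 0.703.

0.703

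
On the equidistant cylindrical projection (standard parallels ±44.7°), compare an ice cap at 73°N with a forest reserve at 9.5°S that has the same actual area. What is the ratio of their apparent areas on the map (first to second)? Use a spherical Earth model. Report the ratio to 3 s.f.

In the equirectangular projection with standard parallel φ₀ = 44.7° (x = Rλ cos φ₀, y = Rφ), meridians are true-scale (h = 1) and the parallel scale is k = cos φ₀ / cos φ.
Areal scale at 73°: h·k = 1.000 × 2.431 = 2.431.
Areal scale at 9.5°: h·k = 1.000 × 0.7207 = 0.7207.
Ratio = 2.431/0.7207 ≈ 3.37.

3.37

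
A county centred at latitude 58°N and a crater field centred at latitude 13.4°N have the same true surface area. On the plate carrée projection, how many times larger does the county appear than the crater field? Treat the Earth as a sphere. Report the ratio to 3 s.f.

In the plate carrée (x = Rλ, y = Rφ), meridians are true-scale (h = 1) and parallels are stretched by k = sec φ.
Areal scale at 58°: h·k = 1.000 × 1.887 = 1.887.
Areal scale at 13.4°: h·k = 1.000 × 1.028 = 1.028.
Ratio = 1.887/1.028 ≈ 1.84.

1.84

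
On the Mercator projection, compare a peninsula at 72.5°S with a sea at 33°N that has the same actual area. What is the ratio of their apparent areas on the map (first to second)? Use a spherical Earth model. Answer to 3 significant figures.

7.78

Mercator is conformal with k = sec φ, so areal scale = k² = sec²φ.
At 72.5°: sec²(72.5°) = 1/0.3007² = 11.06.
At 33°: sec²(33°) = 1/0.8387² = 1.422.
Ratio = 11.06/1.422 = cos²(33°)/cos²(72.5°) ≈ 7.78.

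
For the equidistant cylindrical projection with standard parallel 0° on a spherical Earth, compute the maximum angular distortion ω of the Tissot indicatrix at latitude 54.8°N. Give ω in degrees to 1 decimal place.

31.2°

Plate carrée maps x = Rλ, y = Rφ. The meridian scale is h = 1 and the parallel scale is k = 1/cos φ = sec φ.
At 54.8°: h = 1.000, k = 1.735; principal scales a = 1.735, b = 1.000.
sin(ω/2) = (a − b)/(a + b) = 0.7348/2.735 = 0.2687, so ω = 2 arcsin(0.2687) ≈ 31.2°.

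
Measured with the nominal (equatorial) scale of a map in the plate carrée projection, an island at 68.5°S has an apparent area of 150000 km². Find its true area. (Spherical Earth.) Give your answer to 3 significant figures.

Plate carrée maps x = Rλ, y = Rφ. The meridian scale is h = 1 and the parallel scale is k = 1/cos φ = sec φ.
Areal scale = h·k = 1 × sec φ; at 68.5°, h = 1.000, k = 2.729, so h·k = 2.729.
True area = apparent / (areal scale) = 150000 / 2.729 ≈ 55000 km².

55000 km²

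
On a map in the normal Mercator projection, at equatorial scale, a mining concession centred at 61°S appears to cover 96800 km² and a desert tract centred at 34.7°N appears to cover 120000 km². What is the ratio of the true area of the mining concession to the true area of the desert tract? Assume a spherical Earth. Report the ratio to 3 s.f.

Since Mercator area scale is 1/cos²φ, the true area equals the apparent area multiplied by cos²φ.
True area of mining concession: 96800 × cos²(61°) = 96800 × 0.2350 = 22750 km².
True area of desert tract: 120000 × cos²(34.7°) = 120000 × 0.6759 = 81110 km².
Ratio = 22750 / 81110 ≈ 0.281.

0.281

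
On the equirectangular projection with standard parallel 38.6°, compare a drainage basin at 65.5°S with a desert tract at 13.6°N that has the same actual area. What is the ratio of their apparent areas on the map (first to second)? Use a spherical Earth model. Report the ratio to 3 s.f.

2.34

With standard parallel φ₀ = 38.6°, the equirectangular projection gives x = Rλ cos φ₀, y = Rφ, so h = 1 and k = cos 38.6° / cos φ.
Areal scale at 65.5°: h·k = 1.000 × 1.885 = 1.885.
Areal scale at 13.6°: h·k = 1.000 × 0.8041 = 0.8041.
Ratio = 1.885/0.8041 ≈ 2.34.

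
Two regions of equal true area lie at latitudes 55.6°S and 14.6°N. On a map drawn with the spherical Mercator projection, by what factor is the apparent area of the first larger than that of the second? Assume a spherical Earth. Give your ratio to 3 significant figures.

Mercator areal scale is sec²φ.
At 55.6°: sec²(55.6°) = 1/0.5650² = 3.133.
At 14.6°: sec²(14.6°) = 1/0.9677² = 1.068.
Ratio = 3.133/1.068 = cos²(14.6°)/cos²(55.6°) ≈ 2.93.

2.93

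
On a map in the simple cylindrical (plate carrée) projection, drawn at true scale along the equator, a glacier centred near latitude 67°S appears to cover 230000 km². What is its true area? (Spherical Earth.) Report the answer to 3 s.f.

For the equirectangular projection with φ₀ = 0 (plate carrée), h = 1 along meridians and k = sec φ along parallels.
Areal scale = h·k = 1 × sec φ; at 67°, h = 1.000, k = 2.559, so h·k = 2.559.
True area = apparent / (areal scale) = 230000 / 2.559 ≈ 89900 km².

89900 km²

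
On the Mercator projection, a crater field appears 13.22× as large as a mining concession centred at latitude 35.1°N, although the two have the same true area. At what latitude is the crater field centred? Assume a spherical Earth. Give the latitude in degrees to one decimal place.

Mercator areal scale is sec²φ, so apparent-area ratio = sec²φ₁ / sec²φ₂ = cos²φ₂ / cos²φ₁.
cos²φ₂ / cos²φ₁ = 13.22  ⇒  cos φ₁ = cos 35.1° / √13.22 = 0.8181/3.636 = 0.2250.
φ₁ = arccos(0.2250) ≈ 77.0°.

77.0°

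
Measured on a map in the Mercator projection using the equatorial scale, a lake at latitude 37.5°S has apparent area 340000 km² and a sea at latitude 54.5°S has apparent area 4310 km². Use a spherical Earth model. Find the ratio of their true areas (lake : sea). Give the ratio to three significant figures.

Mercator's areal exaggeration is sec²φ; hence true area = (apparent area) · cos²φ.
True area of lake: 340000 × cos²(37.5°) = 340000 × 0.6294 = 214000 km².
True area of sea: 4310 × cos²(54.5°) = 4310 × 0.3372 = 1453 km².
Ratio = 214000 / 1453 ≈ 147.

147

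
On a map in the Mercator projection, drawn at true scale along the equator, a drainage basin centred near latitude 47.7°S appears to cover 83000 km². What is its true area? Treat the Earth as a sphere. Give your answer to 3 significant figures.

The Mercator projection is conformal; its linear scale factor is the same in every direction and equals sec φ = 1/cos φ.
Areal scale = k² = sec²φ = 1/cos²(47.7°) = 1/0.6730² = 2.208.
True area = apparent / (areal scale) = 83000 / 2.208 ≈ 37600 km².

37600 km²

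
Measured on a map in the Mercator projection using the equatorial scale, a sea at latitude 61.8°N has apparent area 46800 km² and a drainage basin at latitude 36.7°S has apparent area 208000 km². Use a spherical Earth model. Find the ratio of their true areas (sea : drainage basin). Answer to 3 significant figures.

0.0782

Mercator's areal exaggeration is sec²φ; hence true area = (apparent area) · cos²φ.
True area of sea: 46800 × cos²(61.8°) = 46800 × 0.2233 = 10450 km².
True area of drainage basin: 208000 × cos²(36.7°) = 208000 × 0.6428 = 133700 km².
Ratio = 10450 / 133700 ≈ 0.0782.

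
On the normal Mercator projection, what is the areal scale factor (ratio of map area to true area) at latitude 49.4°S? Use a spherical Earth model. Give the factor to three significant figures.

2.36

For Mercator, h = k = sec φ (a conformal cylindrical projection has a single point scale, 1/cos φ).
Areal scale = k² = sec²φ = 1/cos²(49.4°) = 1/0.6508² = 2.361.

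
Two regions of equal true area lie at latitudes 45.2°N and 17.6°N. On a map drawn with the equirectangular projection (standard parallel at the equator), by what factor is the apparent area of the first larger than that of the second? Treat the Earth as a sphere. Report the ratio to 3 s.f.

1.35

For the equirectangular projection with φ₀ = 0 (plate carrée), h = 1 along meridians and k = sec φ along parallels.
Areal scale at 45.2°: h·k = 1.000 × 1.419 = 1.419.
Areal scale at 17.6°: h·k = 1.000 × 1.049 = 1.049.
Ratio = 1.419/1.049 ≈ 1.35.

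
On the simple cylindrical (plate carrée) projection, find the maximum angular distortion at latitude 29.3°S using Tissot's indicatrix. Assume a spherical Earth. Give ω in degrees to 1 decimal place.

7.8°

In the plate carrée (x = Rλ, y = Rφ), meridians are true-scale (h = 1) and parallels are stretched by k = sec φ.
At 29.3°: h = 1.000, k = 1.147; principal scales a = 1.147, b = 1.000.
sin(ω/2) = (a − b)/(a + b) = 0.1467/2.147 = 0.06834, so ω = 2 arcsin(0.06834) ≈ 7.8°.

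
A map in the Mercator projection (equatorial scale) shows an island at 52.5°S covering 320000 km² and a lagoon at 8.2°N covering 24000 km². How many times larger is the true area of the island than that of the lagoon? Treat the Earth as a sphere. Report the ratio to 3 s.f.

Mercator's areal exaggeration is sec²φ; hence true area = (apparent area) · cos²φ.
True area of island: 320000 × cos²(52.5°) = 320000 × 0.3706 = 118600 km².
True area of lagoon: 24000 × cos²(8.2°) = 24000 × 0.9797 = 23510 km².
Ratio = 118600 / 23510 ≈ 5.04.

5.04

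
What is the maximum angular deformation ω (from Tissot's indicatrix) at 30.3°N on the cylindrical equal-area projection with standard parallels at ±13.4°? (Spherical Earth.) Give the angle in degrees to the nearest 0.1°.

For cylindrical equal-area with standard parallel φ₀, h = cos φ / cos φ₀ and k = cos φ₀ / cos φ, so h·k = 1.
At 30.3°: h = 0.8876, k = 1.127; principal scales a = 1.127, b = 0.8876.
sin(ω/2) = (a − b)/(a + b) = 0.2391/2.014 = 0.1187, so ω = 2 arcsin(0.1187) ≈ 13.6°.

13.6°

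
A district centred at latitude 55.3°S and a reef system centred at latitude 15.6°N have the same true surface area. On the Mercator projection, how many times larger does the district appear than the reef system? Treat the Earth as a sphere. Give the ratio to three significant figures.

2.86

Mercator is conformal with k = sec φ, so areal scale = k² = sec²φ.
At 55.3°: sec²(55.3°) = 1/0.5693² = 3.086.
At 15.6°: sec²(15.6°) = 1/0.9632² = 1.078.
Ratio = 3.086/1.078 = cos²(15.6°)/cos²(55.3°) ≈ 2.86.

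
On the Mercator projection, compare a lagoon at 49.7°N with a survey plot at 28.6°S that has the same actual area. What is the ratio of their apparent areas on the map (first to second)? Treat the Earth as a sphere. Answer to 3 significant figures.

1.84

Mercator areal scale is sec²φ.
At 49.7°: sec²(49.7°) = 1/0.6468² = 2.390.
At 28.6°: sec²(28.6°) = 1/0.8780² = 1.297.
Ratio = 2.390/1.297 = cos²(28.6°)/cos²(49.7°) ≈ 1.84.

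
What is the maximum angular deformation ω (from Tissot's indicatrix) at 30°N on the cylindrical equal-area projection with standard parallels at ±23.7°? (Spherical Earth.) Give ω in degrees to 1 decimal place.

6.4°

For cylindrical equal-area with standard parallel φ₀, h = cos φ / cos φ₀ and k = cos φ₀ / cos φ, so h·k = 1.
At 30°: h = 0.9458, k = 1.057; principal scales a = 1.057, b = 0.9458.
sin(ω/2) = (a − b)/(a + b) = 0.1115/2.003 = 0.05568, so ω = 2 arcsin(0.05568) ≈ 6.4°.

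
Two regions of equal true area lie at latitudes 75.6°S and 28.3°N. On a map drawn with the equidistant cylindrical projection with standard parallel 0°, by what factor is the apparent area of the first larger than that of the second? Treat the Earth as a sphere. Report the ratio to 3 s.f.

3.54

In the plate carrée (x = Rλ, y = Rφ), meridians are true-scale (h = 1) and parallels are stretched by k = sec φ.
Areal scale at 75.6°: h·k = 1.000 × 4.021 = 4.021.
Areal scale at 28.3°: h·k = 1.000 × 1.136 = 1.136.
Ratio = 4.021/1.136 ≈ 3.54.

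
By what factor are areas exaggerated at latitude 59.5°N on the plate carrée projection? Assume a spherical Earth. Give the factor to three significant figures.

In the plate carrée (x = Rλ, y = Rφ), meridians are true-scale (h = 1) and parallels are stretched by k = sec φ.
Areal scale = h·k = 1 × sec φ; at 59.5°, h = 1.000, k = 1.970, so h·k = 1.970.

1.97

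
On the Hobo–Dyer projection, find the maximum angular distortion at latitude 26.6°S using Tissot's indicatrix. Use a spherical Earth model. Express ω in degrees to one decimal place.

Hobo–Dyer is a cylindrical equal-area projection with standard parallels at ±37.5°. For cylindrical equal-area with standard parallel φ₀, h = cos φ / cos φ₀ and k = cos φ₀ / cos φ, so h·k = 1.
At 26.6°: h = 1.127, k = 0.8873; principal scales a = 1.127, b = 0.8873.
sin(ω/2) = (a − b)/(a + b) = 0.2398/2.014 = 0.1190, so ω = 2 arcsin(0.1190) ≈ 13.7°.

13.7°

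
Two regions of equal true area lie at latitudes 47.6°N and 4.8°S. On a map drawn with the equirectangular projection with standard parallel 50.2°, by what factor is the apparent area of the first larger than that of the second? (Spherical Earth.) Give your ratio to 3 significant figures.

1.48

In the equirectangular projection with standard parallel φ₀ = 50.2° (x = Rλ cos φ₀, y = Rφ), meridians are true-scale (h = 1) and the parallel scale is k = cos φ₀ / cos φ.
Areal scale at 47.6°: h·k = 1.000 × 0.9493 = 0.9493.
Areal scale at 4.8°: h·k = 1.000 × 0.6424 = 0.6424.
Ratio = 0.9493/0.6424 ≈ 1.48.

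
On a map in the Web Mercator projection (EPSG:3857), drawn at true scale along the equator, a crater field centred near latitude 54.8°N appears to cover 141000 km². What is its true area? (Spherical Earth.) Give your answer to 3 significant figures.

The Mercator projection is conformal; its linear scale factor is the same in every direction and equals sec φ = 1/cos φ.
Areal scale = k² = sec²φ = 1/cos²(54.8°) = 1/0.5764² = 3.010.
True area = apparent / (areal scale) = 141000 / 3.010 ≈ 46900 km².

46900 km²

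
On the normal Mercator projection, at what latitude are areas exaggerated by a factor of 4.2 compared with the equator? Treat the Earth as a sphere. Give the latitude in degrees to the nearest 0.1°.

Mercator areal scale is sec²φ.
sec²φ = 4.2  ⇒  cos²φ = 0.2381  ⇒  cos φ = 0.4880.
φ = arccos(0.4880) ≈ 60.8°.

60.8°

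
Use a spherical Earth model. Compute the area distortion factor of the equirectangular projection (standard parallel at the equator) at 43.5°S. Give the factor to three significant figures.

Plate carrée maps x = Rλ, y = Rφ. The meridian scale is h = 1 and the parallel scale is k = 1/cos φ = sec φ.
Areal scale = h·k = 1 × sec φ; at 43.5°, h = 1.000, k = 1.379, so h·k = 1.379.

1.38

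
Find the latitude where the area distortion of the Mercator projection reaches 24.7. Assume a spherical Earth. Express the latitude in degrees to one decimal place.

Mercator areal scale is sec²φ.
sec²φ = 24.7  ⇒  cos²φ = 0.04049  ⇒  cos φ = 0.2012.
φ = arccos(0.2012) ≈ 78.4°.

78.4°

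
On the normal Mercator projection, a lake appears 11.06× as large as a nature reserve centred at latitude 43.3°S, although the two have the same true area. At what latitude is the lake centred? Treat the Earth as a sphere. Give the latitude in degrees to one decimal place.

Mercator areal scale is sec²φ, so apparent-area ratio = sec²φ₁ / sec²φ₂ = cos²φ₂ / cos²φ₁.
cos²φ₂ / cos²φ₁ = 11.06  ⇒  cos φ₁ = cos 43.3° / √11.06 = 0.7278/3.326 = 0.2188.
φ₁ = arccos(0.2188) ≈ 77.4°.

77.4°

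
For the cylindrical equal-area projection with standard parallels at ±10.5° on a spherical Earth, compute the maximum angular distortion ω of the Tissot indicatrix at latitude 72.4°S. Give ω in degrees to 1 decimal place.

111.6°

For cylindrical equal-area with standard parallel φ₀, h = cos φ / cos φ₀ and k = cos φ₀ / cos φ, so h·k = 1.
At 72.4°: h = 0.3075, k = 3.252; principal scales a = 3.252, b = 0.3075.
sin(ω/2) = (a − b)/(a + b) = 2.944/3.559 = 0.8272, so ω = 2 arcsin(0.8272) ≈ 111.6°.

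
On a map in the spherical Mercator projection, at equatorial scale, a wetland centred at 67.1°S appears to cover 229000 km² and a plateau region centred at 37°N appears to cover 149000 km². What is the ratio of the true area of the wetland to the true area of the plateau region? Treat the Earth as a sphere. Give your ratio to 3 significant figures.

Mercator's areal exaggeration is sec²φ; hence true area = (apparent area) · cos²φ.
True area of wetland: 229000 × cos²(67.1°) = 229000 × 0.1514 = 34670 km².
True area of plateau region: 149000 × cos²(37°) = 149000 × 0.6378 = 95030 km².
Ratio = 34670 / 95030 ≈ 0.365.

0.365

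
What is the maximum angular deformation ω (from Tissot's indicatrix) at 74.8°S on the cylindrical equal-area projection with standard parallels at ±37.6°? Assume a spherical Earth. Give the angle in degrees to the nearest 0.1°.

Cylindrical equal-area (φ₀ = 37.6°): h = cos φ / cos 37.6° along meridians, k = cos 37.6° / cos φ along parallels; h·k = 1.
At 74.8°: h = 0.3309, k = 3.022; principal scales a = 3.022, b = 0.3309.
sin(ω/2) = (a − b)/(a + b) = 2.691/3.353 = 0.8026, so ω = 2 arcsin(0.8026) ≈ 106.8°.

106.8°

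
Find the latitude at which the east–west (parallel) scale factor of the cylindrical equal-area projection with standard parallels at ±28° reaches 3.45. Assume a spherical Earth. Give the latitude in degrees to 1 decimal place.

For cylindrical equal-area with standard parallel φ₀, h = cos φ / cos φ₀ and k = cos φ₀ / cos φ, so h·k = 1.
k = cos φ₀ / cos φ = 3.45  ⇒  cos φ = cos 28° / 3.45 = 0.2559.
φ = arccos(0.2559) ≈ 75.2°.

75.2°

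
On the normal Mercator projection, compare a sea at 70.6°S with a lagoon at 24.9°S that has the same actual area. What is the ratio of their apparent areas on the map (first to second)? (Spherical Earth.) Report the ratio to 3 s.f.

7.46

Mercator is conformal with k = sec φ, so areal scale = k² = sec²φ.
At 70.6°: sec²(70.6°) = 1/0.3322² = 9.064.
At 24.9°: sec²(24.9°) = 1/0.9070² = 1.215.
Ratio = 9.064/1.215 = cos²(24.9°)/cos²(70.6°) ≈ 7.46.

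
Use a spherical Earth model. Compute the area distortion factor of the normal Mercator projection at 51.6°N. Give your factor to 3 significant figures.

2.59

The Mercator projection is conformal; its linear scale factor is the same in every direction and equals sec φ = 1/cos φ.
Areal scale = k² = sec²φ = 1/cos²(51.6°) = 1/0.6211² = 2.592.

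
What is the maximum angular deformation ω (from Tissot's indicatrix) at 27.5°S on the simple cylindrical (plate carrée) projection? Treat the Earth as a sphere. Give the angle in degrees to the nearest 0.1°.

6.9°

Plate carrée maps x = Rλ, y = Rφ. The meridian scale is h = 1 and the parallel scale is k = 1/cos φ = sec φ.
At 27.5°: h = 1.000, k = 1.127; principal scales a = 1.127, b = 1.000.
sin(ω/2) = (a − b)/(a + b) = 0.1274/2.127 = 0.05988, so ω = 2 arcsin(0.05988) ≈ 6.9°.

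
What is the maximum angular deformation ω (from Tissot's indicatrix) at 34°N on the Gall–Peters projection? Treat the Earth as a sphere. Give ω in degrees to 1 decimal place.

18.2°

The Gall–Peters projection is cylindrical equal-area with φ₀ = 45°. For cylindrical equal-area with standard parallel φ₀, h = cos φ / cos φ₀ and k = cos φ₀ / cos φ, so h·k = 1.
At 34°: h = 1.172, k = 0.8529; principal scales a = 1.172, b = 0.8529.
sin(ω/2) = (a − b)/(a + b) = 0.3195/2.025 = 0.1578, so ω = 2 arcsin(0.1578) ≈ 18.2°.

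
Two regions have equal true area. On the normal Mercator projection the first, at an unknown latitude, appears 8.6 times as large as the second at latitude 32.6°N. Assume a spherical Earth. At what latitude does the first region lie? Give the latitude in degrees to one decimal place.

For equal true areas on Mercator, apparent areas scale as sec²φ, so the ratio is cos²φ₂ / cos²φ₁.
cos²φ₂ / cos²φ₁ = 8.6  ⇒  cos φ₁ = cos 32.6° / √8.6 = 0.8425/2.933 = 0.2873.
φ₁ = arccos(0.2873) ≈ 73.3°.

73.3°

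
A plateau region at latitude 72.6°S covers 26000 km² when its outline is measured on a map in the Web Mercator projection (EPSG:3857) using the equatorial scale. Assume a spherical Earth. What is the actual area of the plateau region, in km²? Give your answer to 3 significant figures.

2330 km²

Mercator is conformal, so the point scale is isotropic: h = k = sec φ = 1/cos φ.
Areal scale = k² = sec²φ = 1/cos²(72.6°) = 1/0.2990² = 11.18.
True area = apparent / (areal scale) = 26000 / 11.18 ≈ 2330 km².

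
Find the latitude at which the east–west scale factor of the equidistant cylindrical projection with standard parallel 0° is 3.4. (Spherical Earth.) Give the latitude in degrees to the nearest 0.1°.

Plate carrée: h = 1, k = sec φ along parallels.
sec φ = 3.4  ⇒  cos φ = 0.2941  ⇒  φ ≈ 72.9°.

72.9°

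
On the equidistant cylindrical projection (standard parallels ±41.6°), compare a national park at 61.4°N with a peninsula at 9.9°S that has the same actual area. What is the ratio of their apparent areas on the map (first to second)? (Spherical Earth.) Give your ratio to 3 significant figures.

2.06

With standard parallel φ₀ = 41.6°, the equirectangular projection gives x = Rλ cos φ₀, y = Rφ, so h = 1 and k = cos 41.6° / cos φ.
Areal scale at 61.4°: h·k = 1.000 × 1.562 = 1.562.
Areal scale at 9.9°: h·k = 1.000 × 0.7591 = 0.7591.
Ratio = 1.562/0.7591 ≈ 2.06.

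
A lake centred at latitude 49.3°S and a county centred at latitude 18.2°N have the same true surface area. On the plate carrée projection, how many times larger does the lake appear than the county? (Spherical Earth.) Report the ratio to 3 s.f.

1.46

For the equirectangular projection with φ₀ = 0 (plate carrée), h = 1 along meridians and k = sec φ along parallels.
Areal scale at 49.3°: h·k = 1.000 × 1.534 = 1.534.
Areal scale at 18.2°: h·k = 1.000 × 1.053 = 1.053.
Ratio = 1.534/1.053 ≈ 1.46.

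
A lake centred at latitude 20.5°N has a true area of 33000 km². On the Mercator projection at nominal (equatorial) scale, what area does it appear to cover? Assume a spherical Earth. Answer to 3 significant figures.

The Mercator projection is conformal; its linear scale factor is the same in every direction and equals sec φ = 1/cos φ.
Areal scale = k² = sec²φ = 1/cos²(20.5°) = 1/0.9367² = 1.140.
Apparent area = 33000 × 1.140 ≈ 37600 km².

37600 km²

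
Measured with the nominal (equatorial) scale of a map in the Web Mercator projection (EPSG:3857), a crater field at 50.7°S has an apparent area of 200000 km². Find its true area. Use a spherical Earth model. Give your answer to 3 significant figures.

80200 km²

For Mercator, h = k = sec φ (a conformal cylindrical projection has a single point scale, 1/cos φ).
Areal scale = k² = sec²φ = 1/cos²(50.7°) = 1/0.6334² = 2.493.
True area = apparent / (areal scale) = 200000 / 2.493 ≈ 80200 km².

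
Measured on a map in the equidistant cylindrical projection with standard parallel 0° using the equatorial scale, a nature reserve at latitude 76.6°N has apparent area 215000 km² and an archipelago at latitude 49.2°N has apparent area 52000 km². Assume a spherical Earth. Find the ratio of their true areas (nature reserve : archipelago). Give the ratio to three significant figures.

Plate carrée has h = 1 and k = sec φ, giving areal scale sec φ; true area = (apparent area) · cos φ.
True area of nature reserve: 215000 × cos(76.6°) = 215000 × 0.2317 = 49830 km².
True area of archipelago: 52000 × cos(49.2°) = 52000 × 0.6534 = 33980 km².
Ratio = 49830 / 33980 ≈ 1.47.

1.47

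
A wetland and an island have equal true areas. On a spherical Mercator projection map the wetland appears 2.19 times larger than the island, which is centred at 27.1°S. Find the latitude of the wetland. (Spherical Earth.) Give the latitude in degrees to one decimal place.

53.0°

On Mercator, (apparent₁)/(apparent₂) = sec²φ₁ / sec²φ₂ when true areas are equal.
cos²φ₂ / cos²φ₁ = 2.19  ⇒  cos φ₁ = cos 27.1° / √2.19 = 0.8902/1.480 = 0.6016.
φ₁ = arccos(0.6016) ≈ 53.0°.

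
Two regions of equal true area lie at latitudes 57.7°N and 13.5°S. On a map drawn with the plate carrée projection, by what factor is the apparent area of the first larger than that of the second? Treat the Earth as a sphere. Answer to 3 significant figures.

Plate carrée maps x = Rλ, y = Rφ. The meridian scale is h = 1 and the parallel scale is k = 1/cos φ = sec φ.
Areal scale at 57.7°: h·k = 1.000 × 1.871 = 1.871.
Areal scale at 13.5°: h·k = 1.000 × 1.028 = 1.028.
Ratio = 1.871/1.028 ≈ 1.82.

1.82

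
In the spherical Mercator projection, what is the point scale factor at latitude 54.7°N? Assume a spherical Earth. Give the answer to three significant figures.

For Mercator, h = k = sec φ (a conformal cylindrical projection has a single point scale, 1/cos φ).
k = 1/cos 54.7° = 1/0.5779 = 1.731.

1.73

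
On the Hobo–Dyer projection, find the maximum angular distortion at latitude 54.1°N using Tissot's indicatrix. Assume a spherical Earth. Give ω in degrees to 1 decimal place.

34.1°

Hobo–Dyer is a cylindrical equal-area projection with standard parallels at ±37.5°. A cylindrical equal-area projection with standard parallel φ₀ has meridian scale h = cos φ / cos φ₀ and parallel scale k = cos φ₀ / cos φ (so areas are preserved, h·k = 1).
At 54.1°: h = 0.7391, k = 1.353; principal scales a = 1.353, b = 0.7391.
sin(ω/2) = (a − b)/(a + b) = 0.6139/2.092 = 0.2934, so ω = 2 arcsin(0.2934) ≈ 34.1°.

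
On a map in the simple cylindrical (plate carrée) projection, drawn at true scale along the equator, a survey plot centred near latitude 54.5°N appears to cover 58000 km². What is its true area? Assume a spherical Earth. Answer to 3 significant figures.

33700 km²

For the equirectangular projection with φ₀ = 0 (plate carrée), h = 1 along meridians and k = sec φ along parallels.
Areal scale = h·k = 1 × sec φ; at 54.5°, h = 1.000, k = 1.722, so h·k = 1.722.
True area = apparent / (areal scale) = 58000 / 1.722 ≈ 33700 km².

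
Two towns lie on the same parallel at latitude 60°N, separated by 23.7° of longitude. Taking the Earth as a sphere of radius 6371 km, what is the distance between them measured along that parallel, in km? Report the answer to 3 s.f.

Arc length along a parallel = R cos φ · Δλ (with Δλ in radians).
= 6371 × cos 60° × (23.7° × π/180) = 6371 × 0.5000 × 0.4136 ≈ 1320 km.

1320 km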